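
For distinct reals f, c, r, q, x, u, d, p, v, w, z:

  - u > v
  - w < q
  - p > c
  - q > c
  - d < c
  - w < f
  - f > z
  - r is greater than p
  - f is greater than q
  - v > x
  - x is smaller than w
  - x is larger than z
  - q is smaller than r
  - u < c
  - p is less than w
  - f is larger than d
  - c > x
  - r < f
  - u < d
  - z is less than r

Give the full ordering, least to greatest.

Nothing is placed below z, so it is least; from there z < x; x < v; v < u; u < d; d < c; c < p; p < w; w < q; q < r; r < f, each given directly.

z < x < v < u < d < c < p < w < q < r < f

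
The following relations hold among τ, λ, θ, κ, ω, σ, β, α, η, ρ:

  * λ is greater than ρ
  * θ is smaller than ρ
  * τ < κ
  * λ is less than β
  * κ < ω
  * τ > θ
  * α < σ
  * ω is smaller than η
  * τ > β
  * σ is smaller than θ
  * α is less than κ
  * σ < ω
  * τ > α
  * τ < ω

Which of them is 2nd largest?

The consecutive relations fix a unique order: α < σ < θ < ρ < λ < β < τ < κ < ω < η.
Counting 2 from the largest end gives ω.

ω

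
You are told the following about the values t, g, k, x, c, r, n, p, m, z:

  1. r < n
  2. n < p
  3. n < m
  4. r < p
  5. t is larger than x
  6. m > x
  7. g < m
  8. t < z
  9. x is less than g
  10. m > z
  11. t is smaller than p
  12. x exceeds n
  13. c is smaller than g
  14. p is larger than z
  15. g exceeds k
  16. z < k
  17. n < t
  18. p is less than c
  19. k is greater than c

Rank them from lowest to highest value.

Nothing is placed below r, so it is least; from there r < n; n < x; x < t; t < z; z < p; p < c; c < k; k < g; g < m, each given directly.

r < n < x < t < z < p < c < k < g < m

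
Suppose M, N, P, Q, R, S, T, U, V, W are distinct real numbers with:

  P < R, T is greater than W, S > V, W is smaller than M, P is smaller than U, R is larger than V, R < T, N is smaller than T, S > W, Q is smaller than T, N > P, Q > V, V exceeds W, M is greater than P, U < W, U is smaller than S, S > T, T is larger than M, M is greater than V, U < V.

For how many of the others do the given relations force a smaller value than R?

Directly below R: P, V.
One step further: U, W (4 so far).
No other element is forced below R by the given relations, so the count is 4.

4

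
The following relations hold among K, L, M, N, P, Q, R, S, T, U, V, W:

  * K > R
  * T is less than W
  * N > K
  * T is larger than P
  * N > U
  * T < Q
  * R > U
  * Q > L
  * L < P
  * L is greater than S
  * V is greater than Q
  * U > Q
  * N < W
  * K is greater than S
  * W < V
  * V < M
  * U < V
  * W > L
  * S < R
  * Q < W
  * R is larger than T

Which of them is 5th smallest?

Piecing the relations together gives one ordering: S < L < P < T < Q < U < R < K < N < W < V < M.
The 5th smallest is Q.

Q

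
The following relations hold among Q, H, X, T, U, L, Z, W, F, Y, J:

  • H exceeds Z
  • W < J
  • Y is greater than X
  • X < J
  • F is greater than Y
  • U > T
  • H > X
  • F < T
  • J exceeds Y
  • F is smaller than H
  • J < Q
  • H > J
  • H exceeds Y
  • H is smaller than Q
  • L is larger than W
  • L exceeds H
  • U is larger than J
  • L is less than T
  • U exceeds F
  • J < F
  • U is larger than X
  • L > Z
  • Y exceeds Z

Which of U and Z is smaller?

Following the relations from Z: Z < Y < J < F < H < L < T < U.
So Z < U; Z is the smaller of the two.

Z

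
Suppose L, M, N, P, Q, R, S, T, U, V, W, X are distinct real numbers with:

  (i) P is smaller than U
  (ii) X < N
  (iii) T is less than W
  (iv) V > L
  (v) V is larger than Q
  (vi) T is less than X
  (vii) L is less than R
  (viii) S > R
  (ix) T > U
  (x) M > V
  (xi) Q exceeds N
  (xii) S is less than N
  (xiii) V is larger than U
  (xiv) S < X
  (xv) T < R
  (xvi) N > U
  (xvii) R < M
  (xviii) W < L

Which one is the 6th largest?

S

Piecing the relations together gives one ordering: P < U < T < W < L < R < S < X < N < Q < V < M.
The 6th largest is S.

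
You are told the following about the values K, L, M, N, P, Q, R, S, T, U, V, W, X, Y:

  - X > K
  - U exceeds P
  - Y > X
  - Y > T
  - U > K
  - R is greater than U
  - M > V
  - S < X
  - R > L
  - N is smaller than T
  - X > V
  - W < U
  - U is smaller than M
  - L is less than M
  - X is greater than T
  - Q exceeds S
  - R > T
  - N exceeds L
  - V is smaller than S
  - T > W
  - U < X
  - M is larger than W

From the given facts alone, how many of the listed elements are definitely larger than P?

The elements the relations force above P are U, M, X, R, Y — no chain reaches any other.
That is 5.

5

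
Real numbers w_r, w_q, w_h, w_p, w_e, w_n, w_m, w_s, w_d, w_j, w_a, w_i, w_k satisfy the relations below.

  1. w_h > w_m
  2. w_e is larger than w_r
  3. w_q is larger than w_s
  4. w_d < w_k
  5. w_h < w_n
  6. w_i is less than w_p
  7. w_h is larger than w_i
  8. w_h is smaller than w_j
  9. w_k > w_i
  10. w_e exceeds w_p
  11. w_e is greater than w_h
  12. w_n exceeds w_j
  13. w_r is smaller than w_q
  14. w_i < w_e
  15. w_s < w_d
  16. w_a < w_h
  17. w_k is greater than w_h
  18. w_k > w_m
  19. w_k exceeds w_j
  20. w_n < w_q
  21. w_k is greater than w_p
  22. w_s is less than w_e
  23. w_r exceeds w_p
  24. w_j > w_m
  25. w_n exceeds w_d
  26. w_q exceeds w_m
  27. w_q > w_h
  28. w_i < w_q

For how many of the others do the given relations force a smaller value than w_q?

10

The elements the relations force below w_q are w_a, w_m, w_s, w_i, w_h, w_d, w_j, w_n, w_p, w_r — no chain reaches any other.
That is 10.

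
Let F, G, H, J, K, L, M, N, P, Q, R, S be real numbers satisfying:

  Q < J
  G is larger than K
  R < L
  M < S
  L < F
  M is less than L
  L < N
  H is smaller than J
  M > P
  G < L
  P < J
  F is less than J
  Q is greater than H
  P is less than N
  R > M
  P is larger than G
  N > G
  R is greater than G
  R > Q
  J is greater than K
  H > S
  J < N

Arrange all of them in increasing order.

Each adjacent pair is fixed by a given relation: K < G; G < P; P < M; M < S; S < H; H < Q; Q < R; R < L; L < F; F < J; J < N. Chaining them end to end gives the full order.

K < G < P < M < S < H < Q < R < L < F < J < N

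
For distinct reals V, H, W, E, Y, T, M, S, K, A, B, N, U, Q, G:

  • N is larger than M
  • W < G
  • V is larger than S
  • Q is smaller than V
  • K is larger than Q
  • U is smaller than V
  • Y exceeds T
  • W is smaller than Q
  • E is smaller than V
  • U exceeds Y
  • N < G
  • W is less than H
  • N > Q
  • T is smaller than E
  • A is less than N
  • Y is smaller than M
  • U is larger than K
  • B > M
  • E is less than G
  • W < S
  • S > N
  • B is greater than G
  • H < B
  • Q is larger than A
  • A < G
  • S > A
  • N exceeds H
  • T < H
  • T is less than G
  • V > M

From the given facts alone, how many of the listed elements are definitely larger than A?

Directly above A: Q, N, S, G.
One step further: K, B, V (7 so far).
One step further: U (8 so far).
Nothing else is reachable above A; 8 in all.

8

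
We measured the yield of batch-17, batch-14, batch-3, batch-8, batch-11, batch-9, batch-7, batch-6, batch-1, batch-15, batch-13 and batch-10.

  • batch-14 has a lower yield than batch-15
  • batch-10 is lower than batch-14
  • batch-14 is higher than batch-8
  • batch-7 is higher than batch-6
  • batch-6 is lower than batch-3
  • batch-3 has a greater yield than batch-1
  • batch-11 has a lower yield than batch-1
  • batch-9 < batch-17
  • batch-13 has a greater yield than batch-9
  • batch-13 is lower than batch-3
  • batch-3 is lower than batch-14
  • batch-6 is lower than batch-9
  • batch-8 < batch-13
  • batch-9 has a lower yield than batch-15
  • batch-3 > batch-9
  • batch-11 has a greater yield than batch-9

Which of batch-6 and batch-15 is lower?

The relevant relations are batch-6 < batch-9; batch-9 < batch-11; batch-11 < batch-1; batch-1 < batch-3; batch-3 < batch-14; batch-14 < batch-15.
Chaining these gives batch-6 < batch-9 < batch-11 < batch-1 < batch-3 < batch-14 < batch-15.
So batch-6 < batch-15; batch-6 is the lower of the two.

batch-6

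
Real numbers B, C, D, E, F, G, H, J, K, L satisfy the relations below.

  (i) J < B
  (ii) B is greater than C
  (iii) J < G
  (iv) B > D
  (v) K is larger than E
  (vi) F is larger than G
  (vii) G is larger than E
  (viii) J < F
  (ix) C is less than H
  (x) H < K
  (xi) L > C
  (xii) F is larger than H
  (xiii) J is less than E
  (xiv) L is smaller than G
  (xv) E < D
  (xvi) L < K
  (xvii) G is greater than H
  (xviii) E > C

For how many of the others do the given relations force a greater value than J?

6

The elements the relations force above J are E, D, G, K, F, B — no chain reaches any other.
That is 6.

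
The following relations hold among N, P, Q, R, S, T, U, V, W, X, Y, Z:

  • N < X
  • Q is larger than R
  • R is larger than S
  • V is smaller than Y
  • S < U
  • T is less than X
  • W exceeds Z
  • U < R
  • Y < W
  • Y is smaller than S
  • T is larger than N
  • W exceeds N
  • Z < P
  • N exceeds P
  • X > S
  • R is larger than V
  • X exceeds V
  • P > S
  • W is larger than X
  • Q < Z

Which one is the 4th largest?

Piecing the relations together gives one ordering: V < Y < S < U < R < Q < Z < P < N < T < X < W.
The 4th largest is N.

N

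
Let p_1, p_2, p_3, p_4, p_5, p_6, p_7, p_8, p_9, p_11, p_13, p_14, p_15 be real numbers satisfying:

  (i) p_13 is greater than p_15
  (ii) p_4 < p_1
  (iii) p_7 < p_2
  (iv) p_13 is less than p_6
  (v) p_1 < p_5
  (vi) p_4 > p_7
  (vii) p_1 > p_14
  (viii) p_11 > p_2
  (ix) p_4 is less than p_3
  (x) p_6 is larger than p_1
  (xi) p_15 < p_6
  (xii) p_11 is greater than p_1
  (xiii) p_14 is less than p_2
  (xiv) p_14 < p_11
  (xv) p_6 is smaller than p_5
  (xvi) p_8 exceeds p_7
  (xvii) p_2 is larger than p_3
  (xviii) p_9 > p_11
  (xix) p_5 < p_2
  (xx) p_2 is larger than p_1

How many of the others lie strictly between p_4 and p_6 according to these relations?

1

Chaining upward from p_4 reaches: p_1, p_3, p_5, p_2, p_11, p_9.
Chaining downward from p_6 reaches: p_7, p_14, p_15, p_1, p_13.
Strictly between p_4 and p_6 are those in both lists: p_1 — 1 element.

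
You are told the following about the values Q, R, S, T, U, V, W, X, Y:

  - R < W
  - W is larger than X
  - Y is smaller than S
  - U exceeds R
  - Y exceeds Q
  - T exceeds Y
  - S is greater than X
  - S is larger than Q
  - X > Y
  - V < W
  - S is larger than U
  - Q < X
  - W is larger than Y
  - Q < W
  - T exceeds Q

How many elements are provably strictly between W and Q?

The relations place Q below W. An element lies strictly between them when it is forced above Q and also forced below W.
Above Q: {Y, X, T, S}. Below W: {V, R, Y, X}.
Intersection: {Y, X} — 2.

2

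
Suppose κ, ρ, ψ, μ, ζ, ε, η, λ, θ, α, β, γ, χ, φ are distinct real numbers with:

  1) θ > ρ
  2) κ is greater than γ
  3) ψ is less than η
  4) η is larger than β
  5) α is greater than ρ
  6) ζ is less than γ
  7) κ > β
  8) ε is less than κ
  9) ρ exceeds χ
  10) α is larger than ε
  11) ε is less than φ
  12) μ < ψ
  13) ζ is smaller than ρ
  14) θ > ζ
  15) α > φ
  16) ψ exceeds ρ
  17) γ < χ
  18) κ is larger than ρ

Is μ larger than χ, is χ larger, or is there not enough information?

undetermined

Following every chain through χ: above χ we get ρ, θ, ψ, κ, η, α; below χ we get ζ, γ.
μ is not reached, and no chain runs the other way from μ to χ.
So the given relations leave the order of χ and μ undetermined.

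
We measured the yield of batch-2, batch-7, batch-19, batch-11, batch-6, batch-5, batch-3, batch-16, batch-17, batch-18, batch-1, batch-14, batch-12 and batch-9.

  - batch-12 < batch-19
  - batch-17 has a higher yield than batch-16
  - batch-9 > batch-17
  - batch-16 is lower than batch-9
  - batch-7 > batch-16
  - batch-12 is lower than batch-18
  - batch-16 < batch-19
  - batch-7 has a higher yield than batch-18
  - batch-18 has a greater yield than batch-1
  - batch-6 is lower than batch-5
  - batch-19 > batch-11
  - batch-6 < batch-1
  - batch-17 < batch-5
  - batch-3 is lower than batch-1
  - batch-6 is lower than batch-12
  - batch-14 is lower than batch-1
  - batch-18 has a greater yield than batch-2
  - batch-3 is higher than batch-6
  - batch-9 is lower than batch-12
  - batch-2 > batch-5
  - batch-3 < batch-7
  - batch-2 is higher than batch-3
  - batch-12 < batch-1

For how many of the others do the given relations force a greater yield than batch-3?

The elements the relations force above batch-3 are batch-2, batch-1, batch-18, batch-7 — no chain reaches any other.
That is 4.

4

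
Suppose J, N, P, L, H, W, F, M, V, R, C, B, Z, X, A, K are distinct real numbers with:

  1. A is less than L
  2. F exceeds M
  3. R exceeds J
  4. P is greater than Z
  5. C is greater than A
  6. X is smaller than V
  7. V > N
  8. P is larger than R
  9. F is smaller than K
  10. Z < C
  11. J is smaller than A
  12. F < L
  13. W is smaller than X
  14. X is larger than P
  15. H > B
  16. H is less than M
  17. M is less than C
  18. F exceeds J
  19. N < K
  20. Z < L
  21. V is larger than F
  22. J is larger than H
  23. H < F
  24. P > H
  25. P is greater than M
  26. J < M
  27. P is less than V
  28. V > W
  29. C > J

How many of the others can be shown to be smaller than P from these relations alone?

The elements the relations force below P are B, H, Z, J, M, R — no chain reaches any other.
That is 6.

6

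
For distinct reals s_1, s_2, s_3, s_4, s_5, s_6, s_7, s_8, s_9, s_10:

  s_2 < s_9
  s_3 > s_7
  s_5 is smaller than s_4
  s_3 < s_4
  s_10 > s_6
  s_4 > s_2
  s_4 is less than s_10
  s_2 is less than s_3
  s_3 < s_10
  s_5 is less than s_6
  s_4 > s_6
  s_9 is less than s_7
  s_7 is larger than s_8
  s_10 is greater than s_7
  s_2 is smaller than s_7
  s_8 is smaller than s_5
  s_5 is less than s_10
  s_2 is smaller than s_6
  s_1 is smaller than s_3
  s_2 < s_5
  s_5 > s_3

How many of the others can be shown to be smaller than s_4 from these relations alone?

8

The elements the relations force below s_4 are s_2, s_9, s_8, s_1, s_7, s_3, s_5, s_6 — no chain reaches any other.
That is 8.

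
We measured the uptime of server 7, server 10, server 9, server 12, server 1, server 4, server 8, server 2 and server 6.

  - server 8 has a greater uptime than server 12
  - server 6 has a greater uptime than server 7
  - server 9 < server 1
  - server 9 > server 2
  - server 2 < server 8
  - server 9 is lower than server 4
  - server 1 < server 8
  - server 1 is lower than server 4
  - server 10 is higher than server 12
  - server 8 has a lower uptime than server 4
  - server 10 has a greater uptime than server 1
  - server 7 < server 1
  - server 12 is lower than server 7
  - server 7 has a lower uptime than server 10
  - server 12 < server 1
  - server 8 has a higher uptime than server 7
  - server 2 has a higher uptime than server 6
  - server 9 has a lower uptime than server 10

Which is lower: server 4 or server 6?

server 6 < server 2 and server 2 < server 9 give server 6 < server 9.
Then server 9 < server 1 extends the chain to server 1.
Then server 1 < server 8 extends the chain to server 8.
Then server 8 < server 4 extends the chain to server 4.
So server 6 < server 4; server 6 is the lower of the two.

server 6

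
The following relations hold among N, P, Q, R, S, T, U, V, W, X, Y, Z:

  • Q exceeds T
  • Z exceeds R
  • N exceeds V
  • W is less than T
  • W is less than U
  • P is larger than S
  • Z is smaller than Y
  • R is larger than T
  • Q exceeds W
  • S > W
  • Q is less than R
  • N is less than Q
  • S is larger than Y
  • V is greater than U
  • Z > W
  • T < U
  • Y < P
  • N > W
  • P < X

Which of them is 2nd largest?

Chaining the given pairs: W < T < U < V < N < Q < R < Z < Y < S < P < X.
The 2nd largest is P.

P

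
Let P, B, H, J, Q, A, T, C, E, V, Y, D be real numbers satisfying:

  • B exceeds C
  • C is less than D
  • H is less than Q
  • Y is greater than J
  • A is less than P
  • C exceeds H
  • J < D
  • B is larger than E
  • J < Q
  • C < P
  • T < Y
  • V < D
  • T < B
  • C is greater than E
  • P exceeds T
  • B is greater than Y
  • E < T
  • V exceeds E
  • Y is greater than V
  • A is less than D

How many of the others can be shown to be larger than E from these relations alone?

Directly above E: C, V, T, B.
One step further: Y, D, P (7 so far).
No other element is forced above E by the given relations, so the count is 7.

7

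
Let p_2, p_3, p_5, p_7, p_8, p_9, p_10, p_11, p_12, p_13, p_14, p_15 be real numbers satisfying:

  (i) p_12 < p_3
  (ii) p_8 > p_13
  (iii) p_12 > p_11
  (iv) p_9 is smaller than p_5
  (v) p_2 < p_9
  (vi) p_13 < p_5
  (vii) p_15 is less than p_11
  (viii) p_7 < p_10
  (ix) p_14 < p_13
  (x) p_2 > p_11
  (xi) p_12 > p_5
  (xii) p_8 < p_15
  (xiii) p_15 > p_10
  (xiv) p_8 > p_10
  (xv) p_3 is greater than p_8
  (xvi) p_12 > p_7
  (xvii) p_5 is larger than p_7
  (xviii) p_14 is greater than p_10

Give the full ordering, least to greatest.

p_7 < p_10 < p_14 < p_13 < p_8 < p_15 < p_11 < p_2 < p_9 < p_5 < p_12 < p_3

Each adjacent pair is fixed by a given relation: p_7 < p_10; p_10 < p_14; p_14 < p_13; p_13 < p_8; p_8 < p_15; p_15 < p_11; p_11 < p_2; p_2 < p_9; p_9 < p_5; p_5 < p_12; p_12 < p_3. Chaining them end to end gives the full order.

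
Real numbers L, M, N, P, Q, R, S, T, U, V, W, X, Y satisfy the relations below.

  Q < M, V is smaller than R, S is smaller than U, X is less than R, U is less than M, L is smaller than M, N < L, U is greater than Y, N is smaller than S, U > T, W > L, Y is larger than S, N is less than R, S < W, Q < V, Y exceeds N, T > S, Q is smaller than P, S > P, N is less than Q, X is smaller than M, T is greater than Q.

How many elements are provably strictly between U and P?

3

The relations place P below U. An element lies strictly between them when it is forced above P and also forced below U.
Above P: {S, Y, T, W, M}. Below U: {N, Q, S, Y, T}.
Intersection: {S, Y, T} — 3.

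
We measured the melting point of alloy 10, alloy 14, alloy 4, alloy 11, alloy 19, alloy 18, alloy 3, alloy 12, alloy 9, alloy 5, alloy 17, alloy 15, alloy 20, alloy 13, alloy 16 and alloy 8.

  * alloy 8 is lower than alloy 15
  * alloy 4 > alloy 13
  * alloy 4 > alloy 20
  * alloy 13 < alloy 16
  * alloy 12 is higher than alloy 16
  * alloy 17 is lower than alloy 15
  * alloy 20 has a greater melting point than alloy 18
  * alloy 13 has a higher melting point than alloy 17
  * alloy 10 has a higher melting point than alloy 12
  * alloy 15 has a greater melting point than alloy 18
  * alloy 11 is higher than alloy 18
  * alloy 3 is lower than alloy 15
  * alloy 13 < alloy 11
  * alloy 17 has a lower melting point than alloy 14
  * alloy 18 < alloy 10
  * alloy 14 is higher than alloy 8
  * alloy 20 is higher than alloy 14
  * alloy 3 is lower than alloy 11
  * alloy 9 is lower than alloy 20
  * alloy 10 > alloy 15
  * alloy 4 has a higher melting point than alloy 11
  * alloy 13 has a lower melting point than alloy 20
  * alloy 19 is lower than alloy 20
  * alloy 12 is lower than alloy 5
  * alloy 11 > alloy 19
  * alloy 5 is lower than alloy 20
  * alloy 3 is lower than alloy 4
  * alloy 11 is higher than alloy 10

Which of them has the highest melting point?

alloy 4

Chaining downward from alloy 4: directly below it, alloy 13, alloy 3, alloy 11, alloy 20; then alloy 19, alloy 17, alloy 9, alloy 18, alloy 14, alloy 10, alloy 5; then alloy 8, alloy 12, alloy 15; then alloy 16.
That covers every other element, and nothing is given above alloy 4, so alloy 4 is the highest melting point.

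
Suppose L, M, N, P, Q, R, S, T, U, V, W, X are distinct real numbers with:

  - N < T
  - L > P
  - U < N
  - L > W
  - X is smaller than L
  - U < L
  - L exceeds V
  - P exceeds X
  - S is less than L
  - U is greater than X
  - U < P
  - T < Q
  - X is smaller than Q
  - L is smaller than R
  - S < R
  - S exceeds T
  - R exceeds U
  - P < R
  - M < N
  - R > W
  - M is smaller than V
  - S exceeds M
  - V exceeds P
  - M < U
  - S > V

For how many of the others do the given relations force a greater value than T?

From T the given relations immediately reach S, Q.
From those, L, R — 4 in total.
No other element is forced above T by the given relations, so the count is 4.

4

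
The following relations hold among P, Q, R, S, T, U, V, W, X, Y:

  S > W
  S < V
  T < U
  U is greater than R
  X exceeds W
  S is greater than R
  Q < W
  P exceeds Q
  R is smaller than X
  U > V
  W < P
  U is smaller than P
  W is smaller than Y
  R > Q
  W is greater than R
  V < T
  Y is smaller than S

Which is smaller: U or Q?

Q < R and R < W give Q < W.
With W < Y: Q < R < W < Y.
Then Y < S extends the chain to S.
With S < V: Q < R < W < Y < S < V.
With V < T: Q < R < W < Y < S < V < T.
With T < U: Q < R < W < Y < S < V < T < U.
So Q < U; Q is the smaller of the two.

Q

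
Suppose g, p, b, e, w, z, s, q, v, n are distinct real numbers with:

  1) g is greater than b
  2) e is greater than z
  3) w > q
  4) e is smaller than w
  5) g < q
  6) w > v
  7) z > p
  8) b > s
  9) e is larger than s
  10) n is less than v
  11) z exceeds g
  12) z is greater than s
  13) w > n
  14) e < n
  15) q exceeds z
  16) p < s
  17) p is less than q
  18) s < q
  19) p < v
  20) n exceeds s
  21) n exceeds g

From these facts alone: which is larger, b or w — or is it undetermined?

Following the relations from b: b < g < z < e < n < v < w.
So w is larger.

w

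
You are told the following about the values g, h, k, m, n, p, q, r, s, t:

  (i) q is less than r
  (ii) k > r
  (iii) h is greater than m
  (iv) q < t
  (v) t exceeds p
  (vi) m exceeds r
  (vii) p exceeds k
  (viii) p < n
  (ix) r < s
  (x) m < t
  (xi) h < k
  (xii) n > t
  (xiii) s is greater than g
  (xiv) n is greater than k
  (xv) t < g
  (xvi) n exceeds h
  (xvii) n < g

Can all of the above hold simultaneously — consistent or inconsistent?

consistent

The single ordering q < r < m < h < k < p < t < n < g < s satisfies every listed relation, so no contradiction arises.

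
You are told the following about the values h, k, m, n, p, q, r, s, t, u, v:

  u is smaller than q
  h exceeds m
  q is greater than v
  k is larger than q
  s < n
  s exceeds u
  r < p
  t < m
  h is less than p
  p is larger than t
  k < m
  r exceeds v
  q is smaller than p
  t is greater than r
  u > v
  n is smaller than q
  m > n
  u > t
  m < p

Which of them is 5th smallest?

The consecutive relations fix a unique order: v < r < t < u < s < n < q < k < m < h < p.
Counting 5 from the smallest end gives s.

s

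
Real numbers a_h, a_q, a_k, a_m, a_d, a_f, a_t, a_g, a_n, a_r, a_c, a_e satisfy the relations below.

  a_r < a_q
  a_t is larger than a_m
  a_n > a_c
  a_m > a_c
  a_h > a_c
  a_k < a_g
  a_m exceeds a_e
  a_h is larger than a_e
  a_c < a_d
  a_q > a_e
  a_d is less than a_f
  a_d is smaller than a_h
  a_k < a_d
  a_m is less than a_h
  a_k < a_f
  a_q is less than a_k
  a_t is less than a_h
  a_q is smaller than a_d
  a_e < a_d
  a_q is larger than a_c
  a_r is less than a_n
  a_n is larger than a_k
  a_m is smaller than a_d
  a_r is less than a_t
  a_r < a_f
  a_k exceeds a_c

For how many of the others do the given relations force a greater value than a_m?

Directly above a_m: a_t, a_d, a_h.
One step further: a_f (4 so far).
No other element is forced above a_m by the given relations, so the count is 4.

4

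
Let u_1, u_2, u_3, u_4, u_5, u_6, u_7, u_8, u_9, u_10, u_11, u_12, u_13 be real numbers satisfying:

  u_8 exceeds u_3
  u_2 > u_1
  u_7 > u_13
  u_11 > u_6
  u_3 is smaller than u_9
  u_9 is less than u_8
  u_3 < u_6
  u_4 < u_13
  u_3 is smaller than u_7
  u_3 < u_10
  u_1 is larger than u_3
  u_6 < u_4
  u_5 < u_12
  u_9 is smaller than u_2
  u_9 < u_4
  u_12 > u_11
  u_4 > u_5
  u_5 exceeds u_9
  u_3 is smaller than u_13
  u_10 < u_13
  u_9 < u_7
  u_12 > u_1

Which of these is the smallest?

u_9 is not least since u_3 < u_9; u_10 is not least since u_3 < u_10; u_6 is not least since u_3 < u_6; u_11 is not least since u_6 < u_11; u_5 is not least since u_9 < u_5; u_1 is not least since u_3 < u_1; u_4 is not least since u_6 < u_4; u_2 is not least since u_1 < u_2; u_8 is not least since u_9 < u_8; u_13 is not least since u_4 < u_13; u_7 is not least since u_3 < u_7; u_12 is not least since u_1 < u_12.
Only u_3 has nothing below it, so u_3 is the smallest.

u_3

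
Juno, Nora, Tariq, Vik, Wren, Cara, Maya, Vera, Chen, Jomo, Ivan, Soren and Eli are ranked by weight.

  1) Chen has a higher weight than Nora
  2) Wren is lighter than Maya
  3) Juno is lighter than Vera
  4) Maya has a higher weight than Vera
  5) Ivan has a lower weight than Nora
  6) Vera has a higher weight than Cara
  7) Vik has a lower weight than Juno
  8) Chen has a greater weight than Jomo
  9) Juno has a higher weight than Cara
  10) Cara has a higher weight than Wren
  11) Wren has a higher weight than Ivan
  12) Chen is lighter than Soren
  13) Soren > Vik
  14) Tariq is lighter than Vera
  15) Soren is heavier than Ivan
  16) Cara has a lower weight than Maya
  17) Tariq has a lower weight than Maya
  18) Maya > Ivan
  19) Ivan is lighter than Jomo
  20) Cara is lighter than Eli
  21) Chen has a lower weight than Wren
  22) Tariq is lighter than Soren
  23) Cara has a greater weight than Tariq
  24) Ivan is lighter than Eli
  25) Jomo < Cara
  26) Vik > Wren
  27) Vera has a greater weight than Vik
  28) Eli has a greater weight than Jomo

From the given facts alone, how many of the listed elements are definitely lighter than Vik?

The elements the relations force below Vik are Ivan, Nora, Jomo, Chen, Wren — no chain reaches any other.
That is 5.

5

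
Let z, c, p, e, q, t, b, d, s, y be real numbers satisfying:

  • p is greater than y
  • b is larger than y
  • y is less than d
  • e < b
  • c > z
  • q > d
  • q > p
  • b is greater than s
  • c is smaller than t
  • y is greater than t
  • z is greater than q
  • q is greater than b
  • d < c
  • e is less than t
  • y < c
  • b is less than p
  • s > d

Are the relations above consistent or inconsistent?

We have c < t stated directly, yet also t < y < d < s < b < p < q < z < c by chaining the others — so t < c. Contradiction.

inconsistent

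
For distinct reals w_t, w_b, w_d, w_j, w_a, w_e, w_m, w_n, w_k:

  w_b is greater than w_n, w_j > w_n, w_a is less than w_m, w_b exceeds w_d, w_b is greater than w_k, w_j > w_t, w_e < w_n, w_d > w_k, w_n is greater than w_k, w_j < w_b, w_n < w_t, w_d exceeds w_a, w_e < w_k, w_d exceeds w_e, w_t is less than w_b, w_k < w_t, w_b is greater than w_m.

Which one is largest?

w_b

w_e is not greatest since w_e < w_k; w_k is not greatest since w_k < w_n; w_n is not greatest since w_n < w_t; w_a is not greatest since w_a < w_m; w_t is not greatest since w_t < w_b; w_d is not greatest since w_d < w_b; w_m is not greatest since w_m < w_b; w_j is not greatest since w_j < w_b.
Only w_b has nothing above it, so w_b is the largest.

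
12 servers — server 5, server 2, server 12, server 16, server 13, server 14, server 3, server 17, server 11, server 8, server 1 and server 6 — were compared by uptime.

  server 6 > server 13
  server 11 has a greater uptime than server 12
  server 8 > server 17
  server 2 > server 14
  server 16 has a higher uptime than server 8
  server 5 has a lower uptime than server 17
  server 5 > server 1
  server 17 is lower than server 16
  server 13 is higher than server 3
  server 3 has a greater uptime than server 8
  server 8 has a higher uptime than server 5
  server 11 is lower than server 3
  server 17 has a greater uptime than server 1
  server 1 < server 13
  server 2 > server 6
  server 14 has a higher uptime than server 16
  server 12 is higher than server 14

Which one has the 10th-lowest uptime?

Chaining the given pairs: server 1 < server 5 < server 17 < server 8 < server 16 < server 14 < server 12 < server 11 < server 3 < server 13 < server 6 < server 2.
Counting 10 from the smallest end gives server 13.

server 13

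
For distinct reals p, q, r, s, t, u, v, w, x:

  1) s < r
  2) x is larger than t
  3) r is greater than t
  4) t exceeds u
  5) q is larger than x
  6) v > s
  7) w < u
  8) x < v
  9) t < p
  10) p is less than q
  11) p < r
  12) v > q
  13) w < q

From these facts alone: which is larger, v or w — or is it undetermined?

w < u and u < t give w < t.
Then t < x extends the chain to x.
With x < q: w < u < t < x < q.
With q < v: w < u < t < x < q < v.
So v is larger.

v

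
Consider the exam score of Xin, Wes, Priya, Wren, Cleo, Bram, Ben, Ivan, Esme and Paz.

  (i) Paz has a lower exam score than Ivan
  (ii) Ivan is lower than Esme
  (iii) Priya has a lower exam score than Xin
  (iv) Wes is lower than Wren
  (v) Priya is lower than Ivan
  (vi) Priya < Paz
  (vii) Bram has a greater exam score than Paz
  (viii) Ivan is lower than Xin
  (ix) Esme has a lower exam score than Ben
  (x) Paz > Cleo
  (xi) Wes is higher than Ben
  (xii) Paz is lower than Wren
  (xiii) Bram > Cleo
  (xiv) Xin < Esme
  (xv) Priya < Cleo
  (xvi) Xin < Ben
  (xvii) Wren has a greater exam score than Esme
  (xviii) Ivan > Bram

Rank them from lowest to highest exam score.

Priya < Cleo < Paz < Bram < Ivan < Xin < Esme < Ben < Wes < Wren

Nothing is placed below Priya, so it is least; from there Priya < Cleo; Cleo < Paz; Paz < Bram; Bram < Ivan; Ivan < Xin; Xin < Esme; Esme < Ben; Ben < Wes; Wes < Wren, each given directly.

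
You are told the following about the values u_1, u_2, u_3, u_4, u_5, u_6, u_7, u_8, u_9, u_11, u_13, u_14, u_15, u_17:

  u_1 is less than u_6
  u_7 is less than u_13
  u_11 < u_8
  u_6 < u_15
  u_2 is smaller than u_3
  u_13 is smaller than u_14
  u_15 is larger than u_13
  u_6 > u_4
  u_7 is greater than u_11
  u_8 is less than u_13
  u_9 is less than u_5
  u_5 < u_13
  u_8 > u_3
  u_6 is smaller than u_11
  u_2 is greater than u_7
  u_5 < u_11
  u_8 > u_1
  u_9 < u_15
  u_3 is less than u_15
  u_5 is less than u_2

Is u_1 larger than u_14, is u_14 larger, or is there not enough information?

The relevant relations are u_1 < u_6; u_6 < u_11; u_11 < u_7; u_7 < u_2; u_2 < u_3; u_3 < u_8; u_8 < u_13; u_13 < u_14.
Together: u_1 < u_6 < u_11 < u_7 < u_2 < u_3 < u_8 < u_13 < u_14.
So u_14 is larger.

u_14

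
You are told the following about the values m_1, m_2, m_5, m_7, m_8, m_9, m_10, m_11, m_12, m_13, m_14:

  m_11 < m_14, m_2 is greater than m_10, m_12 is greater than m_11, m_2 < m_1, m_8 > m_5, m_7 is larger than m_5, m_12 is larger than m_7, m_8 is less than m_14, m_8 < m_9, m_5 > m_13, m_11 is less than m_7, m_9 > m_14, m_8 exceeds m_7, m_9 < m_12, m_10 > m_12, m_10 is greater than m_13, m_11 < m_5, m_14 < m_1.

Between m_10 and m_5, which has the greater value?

m_10

Following the relations from m_5: m_5 < m_7 < m_8 < m_14 < m_9 < m_12 < m_10.
So m_5 < m_10; m_10 is the larger of the two.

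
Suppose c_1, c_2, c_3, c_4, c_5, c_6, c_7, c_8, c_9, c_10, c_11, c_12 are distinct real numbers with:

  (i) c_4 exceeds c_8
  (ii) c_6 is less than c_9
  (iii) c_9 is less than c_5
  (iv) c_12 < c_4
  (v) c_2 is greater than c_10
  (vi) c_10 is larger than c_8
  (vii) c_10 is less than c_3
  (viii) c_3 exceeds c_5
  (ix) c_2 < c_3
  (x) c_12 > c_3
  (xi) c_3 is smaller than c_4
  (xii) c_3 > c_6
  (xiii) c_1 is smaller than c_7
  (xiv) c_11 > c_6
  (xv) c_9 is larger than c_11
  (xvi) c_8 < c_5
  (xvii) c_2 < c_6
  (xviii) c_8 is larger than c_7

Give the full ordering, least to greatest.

Nothing is placed below c_1, so it is least; from there c_1 < c_7; c_7 < c_8; c_8 < c_10; c_10 < c_2; c_2 < c_6; c_6 < c_11; c_11 < c_9; c_9 < c_5; c_5 < c_3; c_3 < c_12; c_12 < c_4, each given directly.

c_1 < c_7 < c_8 < c_10 < c_2 < c_6 < c_11 < c_9 < c_5 < c_3 < c_12 < c_4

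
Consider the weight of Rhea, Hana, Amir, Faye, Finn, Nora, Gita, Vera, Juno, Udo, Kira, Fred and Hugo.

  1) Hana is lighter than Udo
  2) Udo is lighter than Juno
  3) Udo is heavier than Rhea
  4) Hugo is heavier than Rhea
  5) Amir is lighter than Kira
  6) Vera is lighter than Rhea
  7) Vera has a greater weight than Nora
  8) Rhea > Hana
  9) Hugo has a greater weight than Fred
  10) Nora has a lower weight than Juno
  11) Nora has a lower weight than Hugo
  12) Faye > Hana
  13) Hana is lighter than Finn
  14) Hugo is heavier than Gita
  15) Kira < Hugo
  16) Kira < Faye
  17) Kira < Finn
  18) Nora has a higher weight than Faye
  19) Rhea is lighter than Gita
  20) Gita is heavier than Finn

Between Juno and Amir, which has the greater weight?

Chaining the given relations: Amir < Kira < Faye < Nora < Vera < Rhea < Udo < Juno.
So Amir < Juno; Juno is the heavier of the two.

Juno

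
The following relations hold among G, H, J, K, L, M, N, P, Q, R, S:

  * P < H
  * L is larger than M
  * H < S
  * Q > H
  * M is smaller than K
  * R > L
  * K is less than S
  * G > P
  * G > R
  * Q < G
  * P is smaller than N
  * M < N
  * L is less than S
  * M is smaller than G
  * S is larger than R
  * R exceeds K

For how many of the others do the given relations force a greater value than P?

Directly above P: H, N, G.
One step further: Q, S (5 so far).
No other element is forced above P by the given relations, so the count is 5.

5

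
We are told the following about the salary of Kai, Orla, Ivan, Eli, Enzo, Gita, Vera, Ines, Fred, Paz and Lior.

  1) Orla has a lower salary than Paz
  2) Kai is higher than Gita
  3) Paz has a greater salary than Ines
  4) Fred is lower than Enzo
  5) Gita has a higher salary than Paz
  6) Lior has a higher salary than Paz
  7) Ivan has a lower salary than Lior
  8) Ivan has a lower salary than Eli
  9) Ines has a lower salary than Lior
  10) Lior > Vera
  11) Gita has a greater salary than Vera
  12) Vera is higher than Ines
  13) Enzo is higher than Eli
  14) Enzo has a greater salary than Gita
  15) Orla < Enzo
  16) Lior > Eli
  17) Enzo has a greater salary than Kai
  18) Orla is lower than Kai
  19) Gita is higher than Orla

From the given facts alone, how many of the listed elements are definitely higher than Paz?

From Paz the given relations immediately reach Gita, Lior.
From those, Kai, Enzo — 4 in total.
Nothing else is reachable above Paz; 4 in all.

4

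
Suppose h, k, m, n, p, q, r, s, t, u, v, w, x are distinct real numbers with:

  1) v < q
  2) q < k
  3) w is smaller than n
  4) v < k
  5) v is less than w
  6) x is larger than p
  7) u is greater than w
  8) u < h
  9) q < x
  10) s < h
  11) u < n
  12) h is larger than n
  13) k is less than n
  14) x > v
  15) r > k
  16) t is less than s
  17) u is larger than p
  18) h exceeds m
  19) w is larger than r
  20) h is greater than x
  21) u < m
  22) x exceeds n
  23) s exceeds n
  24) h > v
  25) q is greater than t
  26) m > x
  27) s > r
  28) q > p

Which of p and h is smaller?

p

p < q and q < k give p < k.
With k < r: p < q < k < r.
With r < w: p < q < k < r < w.
Then w < u extends the chain to u.
Then u < n extends the chain to n.
With n < x: p < q < k < r < w < u < n < x.
Then x < m extends the chain to m.
Then m < h extends the chain to h.
So p < h; p is the smaller of the two.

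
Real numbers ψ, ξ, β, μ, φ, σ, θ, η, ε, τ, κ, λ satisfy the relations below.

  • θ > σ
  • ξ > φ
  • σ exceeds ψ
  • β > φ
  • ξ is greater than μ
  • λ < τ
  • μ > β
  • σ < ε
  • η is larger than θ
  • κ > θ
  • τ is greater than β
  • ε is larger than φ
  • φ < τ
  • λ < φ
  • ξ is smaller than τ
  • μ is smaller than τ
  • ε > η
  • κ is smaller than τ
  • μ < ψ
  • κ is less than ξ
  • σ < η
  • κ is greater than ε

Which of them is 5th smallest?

Piecing the relations together gives one ordering: λ < φ < β < μ < ψ < σ < θ < η < ε < κ < ξ < τ.
The 5th smallest is ψ.

ψ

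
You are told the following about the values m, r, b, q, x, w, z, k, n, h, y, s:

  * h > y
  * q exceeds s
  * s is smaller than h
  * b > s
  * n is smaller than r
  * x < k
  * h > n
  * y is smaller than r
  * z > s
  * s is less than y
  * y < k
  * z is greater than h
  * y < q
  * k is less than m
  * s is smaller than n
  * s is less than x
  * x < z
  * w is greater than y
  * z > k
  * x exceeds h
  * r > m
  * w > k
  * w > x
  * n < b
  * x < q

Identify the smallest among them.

Chaining upward from s: directly above it, n, y, h, x, b, q, z; then k, w, r; then m.
That covers every other element, and nothing is given below s, so s is the smallest.

s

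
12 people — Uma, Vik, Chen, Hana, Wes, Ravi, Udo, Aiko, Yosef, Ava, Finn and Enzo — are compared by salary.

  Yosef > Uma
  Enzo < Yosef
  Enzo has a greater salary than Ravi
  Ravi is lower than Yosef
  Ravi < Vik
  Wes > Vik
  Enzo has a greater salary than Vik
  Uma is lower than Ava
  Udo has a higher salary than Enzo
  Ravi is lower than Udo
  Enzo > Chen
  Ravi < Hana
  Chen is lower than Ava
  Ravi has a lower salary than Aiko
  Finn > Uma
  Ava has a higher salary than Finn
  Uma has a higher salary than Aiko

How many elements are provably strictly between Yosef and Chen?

Chaining upward from Chen reaches: Enzo, Udo, Ava.
Chaining downward from Yosef reaches: Ravi, Aiko, Vik, Enzo, Uma.
Strictly between Chen and Yosef are those in both lists: Enzo — 1 element.

1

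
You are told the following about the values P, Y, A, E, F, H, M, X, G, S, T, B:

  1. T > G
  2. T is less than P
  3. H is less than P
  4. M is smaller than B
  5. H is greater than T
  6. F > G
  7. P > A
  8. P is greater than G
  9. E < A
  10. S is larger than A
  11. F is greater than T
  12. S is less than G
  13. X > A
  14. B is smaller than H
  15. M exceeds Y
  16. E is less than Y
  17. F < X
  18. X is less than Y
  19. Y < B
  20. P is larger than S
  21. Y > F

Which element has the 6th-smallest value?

F

Piecing the relations together gives one ordering: E < A < S < G < T < F < X < Y < M < B < H < P.
Counting 6 from the smallest end gives F.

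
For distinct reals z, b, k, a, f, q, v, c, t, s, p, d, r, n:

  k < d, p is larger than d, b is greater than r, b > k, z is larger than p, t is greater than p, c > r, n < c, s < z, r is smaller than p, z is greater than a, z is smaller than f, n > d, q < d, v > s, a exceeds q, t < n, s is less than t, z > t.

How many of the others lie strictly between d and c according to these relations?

3

The relations place d below c. An element lies strictly between them when it is forced above d and also forced below c.
Above d: {p, t, z, n, f}. Below c: {k, q, s, r, p, t, n}.
Intersection: {p, t, n} — 3.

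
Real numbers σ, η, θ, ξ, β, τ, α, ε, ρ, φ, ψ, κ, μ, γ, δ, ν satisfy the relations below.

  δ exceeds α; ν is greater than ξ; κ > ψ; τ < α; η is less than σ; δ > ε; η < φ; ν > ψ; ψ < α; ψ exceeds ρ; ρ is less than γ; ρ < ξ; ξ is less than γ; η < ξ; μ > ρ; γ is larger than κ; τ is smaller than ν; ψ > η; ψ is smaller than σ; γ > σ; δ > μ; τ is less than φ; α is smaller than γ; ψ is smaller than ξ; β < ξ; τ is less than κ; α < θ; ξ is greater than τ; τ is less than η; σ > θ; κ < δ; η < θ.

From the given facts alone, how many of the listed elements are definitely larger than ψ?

Directly above ψ: α, ξ, κ, σ, ν.
One step further: θ, γ, δ (8 so far).
Nothing else is reachable above ψ; 8 in all.

8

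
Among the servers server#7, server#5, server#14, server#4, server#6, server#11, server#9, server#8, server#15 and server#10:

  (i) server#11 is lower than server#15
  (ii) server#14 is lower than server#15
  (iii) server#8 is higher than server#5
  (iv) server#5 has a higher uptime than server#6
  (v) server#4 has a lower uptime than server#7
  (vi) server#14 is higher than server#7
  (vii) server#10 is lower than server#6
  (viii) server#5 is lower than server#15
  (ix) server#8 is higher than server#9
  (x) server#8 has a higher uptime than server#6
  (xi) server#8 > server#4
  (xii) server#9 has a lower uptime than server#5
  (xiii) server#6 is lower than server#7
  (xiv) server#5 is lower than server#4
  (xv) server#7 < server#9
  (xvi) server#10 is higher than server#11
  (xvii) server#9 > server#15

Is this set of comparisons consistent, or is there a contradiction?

inconsistent

We have server#9 < server#5 stated directly, yet also server#5 < server#4 < server#7 < server#14 < server#15 < server#9 by chaining the others — so server#5 < server#9. Contradiction.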